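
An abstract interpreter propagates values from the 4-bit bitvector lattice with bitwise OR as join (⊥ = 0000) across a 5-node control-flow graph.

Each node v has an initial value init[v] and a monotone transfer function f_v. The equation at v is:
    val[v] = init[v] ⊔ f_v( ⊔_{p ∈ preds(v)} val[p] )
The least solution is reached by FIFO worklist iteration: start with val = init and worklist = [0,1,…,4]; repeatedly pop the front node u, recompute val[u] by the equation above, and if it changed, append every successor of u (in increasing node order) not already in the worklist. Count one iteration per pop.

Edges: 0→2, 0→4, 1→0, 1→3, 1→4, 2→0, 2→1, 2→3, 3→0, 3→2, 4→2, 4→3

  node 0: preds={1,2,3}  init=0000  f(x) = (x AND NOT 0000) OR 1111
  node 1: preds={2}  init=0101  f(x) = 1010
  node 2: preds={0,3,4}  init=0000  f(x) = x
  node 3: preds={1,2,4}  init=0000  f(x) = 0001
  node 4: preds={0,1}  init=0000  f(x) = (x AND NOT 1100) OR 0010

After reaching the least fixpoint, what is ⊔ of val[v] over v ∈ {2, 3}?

1111

Trace (9 dequeues):
  [1] u=0 | in 0101 | out 1111 | prev 0000 | push {}
  [2] u=1 | in 0000 | out 1111 | prev 0101 | push {0}
  [3] u=2 | in 1111 | out 1111 | prev 0000 | push {1}
  [4] u=3 | in 1111 | out 0001 | prev 0000 | push {2}
  [5] u=4 | in 1111 | out 0011 | prev 0000 | push {3}
  [6] u=0 | in 1111 | out 1111 | ==
  [7] u=1 | in 1111 | out 1111 | ==
  [8] u=2 | in 1111 | out 1111 | ==
  [9] u=3 | in 1111 | out 0001 | ==

Converged values:
  [0] 1111
  [1] 1111
  [2] 1111
  [3] 0001
  [4] 0011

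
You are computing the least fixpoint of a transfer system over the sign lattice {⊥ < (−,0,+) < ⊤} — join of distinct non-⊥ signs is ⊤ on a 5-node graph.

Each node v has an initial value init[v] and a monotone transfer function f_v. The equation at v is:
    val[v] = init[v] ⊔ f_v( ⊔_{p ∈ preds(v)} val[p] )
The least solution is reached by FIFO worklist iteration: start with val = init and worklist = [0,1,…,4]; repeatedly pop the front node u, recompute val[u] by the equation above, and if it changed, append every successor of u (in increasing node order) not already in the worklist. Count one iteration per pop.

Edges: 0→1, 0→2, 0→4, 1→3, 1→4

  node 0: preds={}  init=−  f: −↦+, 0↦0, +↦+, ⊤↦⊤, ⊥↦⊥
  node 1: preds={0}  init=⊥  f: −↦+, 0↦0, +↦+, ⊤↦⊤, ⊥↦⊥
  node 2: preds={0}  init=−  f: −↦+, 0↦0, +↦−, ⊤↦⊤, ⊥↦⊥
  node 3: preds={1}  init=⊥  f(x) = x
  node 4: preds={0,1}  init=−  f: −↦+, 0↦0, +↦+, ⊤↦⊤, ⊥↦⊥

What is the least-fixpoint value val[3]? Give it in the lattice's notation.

+

Trace (5 dequeues):
  [1] u=0 | in ⊥ | out − | ==
  [2] u=1 | in − | out + | prev ⊥ | push {}
  [3] u=2 | in − | out ⊤ | prev − | push {}
  [4] u=3 | in + | out + | prev ⊥ | push {}
  [5] u=4 | in ⊤ | out ⊤ | prev − | push {}

Converged values:
  [0] −
  [1] +
  [2] ⊤
  [3] +
  [4] ⊤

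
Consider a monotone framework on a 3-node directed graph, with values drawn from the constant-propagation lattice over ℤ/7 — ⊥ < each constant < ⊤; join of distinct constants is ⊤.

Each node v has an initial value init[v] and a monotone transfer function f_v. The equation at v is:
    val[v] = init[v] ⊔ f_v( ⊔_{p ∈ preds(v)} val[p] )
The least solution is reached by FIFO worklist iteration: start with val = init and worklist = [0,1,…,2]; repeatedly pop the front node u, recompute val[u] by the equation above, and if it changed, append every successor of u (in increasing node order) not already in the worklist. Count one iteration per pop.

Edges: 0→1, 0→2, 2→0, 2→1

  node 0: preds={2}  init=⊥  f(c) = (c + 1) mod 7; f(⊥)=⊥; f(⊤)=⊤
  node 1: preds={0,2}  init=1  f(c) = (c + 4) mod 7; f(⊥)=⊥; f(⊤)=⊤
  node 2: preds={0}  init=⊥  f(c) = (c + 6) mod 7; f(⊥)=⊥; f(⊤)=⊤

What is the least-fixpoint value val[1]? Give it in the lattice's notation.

1

Iteration log — 3 steps:
  step 1. node 0  ⊔preds=⊥  new=⊥  stable
  step 2. node 1  ⊔preds=⊥  new=1  stable
  step 3. node 2  ⊔preds=⊥  new=⊥  stable

Least fixpoint reached:
  node 0: ⊥
  node 1: 1
  node 2: ⊥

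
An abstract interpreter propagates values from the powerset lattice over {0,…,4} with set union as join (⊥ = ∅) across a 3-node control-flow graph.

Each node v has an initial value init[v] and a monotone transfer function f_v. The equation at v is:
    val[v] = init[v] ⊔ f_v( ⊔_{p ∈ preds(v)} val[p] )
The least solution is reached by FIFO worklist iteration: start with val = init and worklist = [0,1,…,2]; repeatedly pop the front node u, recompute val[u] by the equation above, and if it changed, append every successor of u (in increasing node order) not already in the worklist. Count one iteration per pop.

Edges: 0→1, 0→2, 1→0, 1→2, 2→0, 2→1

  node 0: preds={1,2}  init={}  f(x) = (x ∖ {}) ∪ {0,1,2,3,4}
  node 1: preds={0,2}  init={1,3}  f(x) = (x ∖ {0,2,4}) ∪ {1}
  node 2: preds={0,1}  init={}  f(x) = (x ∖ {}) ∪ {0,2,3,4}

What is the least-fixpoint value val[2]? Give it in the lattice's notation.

Trace (5 dequeues):
  [1] u=0 | in {1,3} | out {0,1,2,3,4} | prev {} | push {}
  [2] u=1 | in {0,1,2,3,4} | out {1,3} | ==
  [3] u=2 | in {0,1,2,3,4} | out {0,1,2,3,4} | prev {} | push {0,1}
  [4] u=0 | in {0,1,2,3,4} | out {0,1,2,3,4} | ==
  [5] u=1 | in {0,1,2,3,4} | out {1,3} | ==

Converged values:
  [0] {0,1,2,3,4}
  [1] {1,3}
  [2] {0,1,2,3,4}

{0,1,2,3,4}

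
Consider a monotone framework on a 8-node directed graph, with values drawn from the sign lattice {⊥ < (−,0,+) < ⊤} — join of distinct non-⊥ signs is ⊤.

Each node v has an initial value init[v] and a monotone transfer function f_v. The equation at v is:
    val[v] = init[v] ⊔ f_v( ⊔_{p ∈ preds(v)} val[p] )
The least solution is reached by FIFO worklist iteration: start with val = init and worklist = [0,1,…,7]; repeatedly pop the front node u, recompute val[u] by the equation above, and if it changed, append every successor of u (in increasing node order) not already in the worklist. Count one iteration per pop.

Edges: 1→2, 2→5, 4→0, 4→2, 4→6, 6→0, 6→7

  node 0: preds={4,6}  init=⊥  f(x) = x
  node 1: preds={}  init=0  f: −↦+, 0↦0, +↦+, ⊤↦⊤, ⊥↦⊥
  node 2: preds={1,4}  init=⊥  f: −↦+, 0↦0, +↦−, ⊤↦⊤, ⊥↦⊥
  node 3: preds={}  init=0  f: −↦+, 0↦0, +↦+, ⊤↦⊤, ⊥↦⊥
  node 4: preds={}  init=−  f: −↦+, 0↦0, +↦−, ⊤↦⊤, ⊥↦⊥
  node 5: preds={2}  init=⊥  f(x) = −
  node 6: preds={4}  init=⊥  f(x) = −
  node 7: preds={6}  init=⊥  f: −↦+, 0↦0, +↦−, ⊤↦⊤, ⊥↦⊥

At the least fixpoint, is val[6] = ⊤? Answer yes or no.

no

Worklist (9 pops):
  #1 pop 0: in=− → − (was ⊥); enqueue []
  #2 pop 1: in=⊥ → 0 (no change)
  #3 pop 2: in=⊤ → ⊤ (was ⊥); enqueue []
  #4 pop 3: in=⊥ → 0 (no change)
  #5 pop 4: in=⊥ → − (no change)
  #6 pop 5: in=⊤ → − (was ⊥); enqueue []
  #7 pop 6: in=− → − (was ⊥); enqueue [0]
  #8 pop 7: in=− → + (was ⊥); enqueue []
  #9 pop 0: in=− → − (no change)

Fixpoint:
  val[0] = −
  val[1] = 0
  val[2] = ⊤
  val[3] = 0
  val[4] = −
  val[5] = −
  val[6] = −
  val[7] = +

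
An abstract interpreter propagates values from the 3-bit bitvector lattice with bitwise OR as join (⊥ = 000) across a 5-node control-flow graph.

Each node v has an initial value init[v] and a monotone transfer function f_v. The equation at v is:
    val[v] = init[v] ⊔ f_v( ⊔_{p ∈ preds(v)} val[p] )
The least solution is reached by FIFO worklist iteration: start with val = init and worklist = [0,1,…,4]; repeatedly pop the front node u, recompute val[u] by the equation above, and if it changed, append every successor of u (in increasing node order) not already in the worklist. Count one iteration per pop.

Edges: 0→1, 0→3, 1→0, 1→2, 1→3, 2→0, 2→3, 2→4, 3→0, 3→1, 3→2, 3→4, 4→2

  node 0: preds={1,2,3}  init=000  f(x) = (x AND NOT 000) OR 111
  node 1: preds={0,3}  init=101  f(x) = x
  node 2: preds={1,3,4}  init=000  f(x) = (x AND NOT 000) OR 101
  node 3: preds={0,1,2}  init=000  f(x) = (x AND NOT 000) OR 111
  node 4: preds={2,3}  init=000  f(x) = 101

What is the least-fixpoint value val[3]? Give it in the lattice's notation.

111

Trace (8 dequeues):
  [1] u=0 | in 101 | out 111 | prev 000 | push {}
  [2] u=1 | in 111 | out 111 | prev 101 | push {0}
  [3] u=2 | in 111 | out 111 | prev 000 | push {}
  [4] u=3 | in 111 | out 111 | prev 000 | push {1,2}
  [5] u=4 | in 111 | out 101 | prev 000 | push {}
  [6] u=0 | in 111 | out 111 | ==
  [7] u=1 | in 111 | out 111 | ==
  [8] u=2 | in 111 | out 111 | ==

Converged values:
  [0] 111
  [1] 111
  [2] 111
  [3] 111
  [4] 101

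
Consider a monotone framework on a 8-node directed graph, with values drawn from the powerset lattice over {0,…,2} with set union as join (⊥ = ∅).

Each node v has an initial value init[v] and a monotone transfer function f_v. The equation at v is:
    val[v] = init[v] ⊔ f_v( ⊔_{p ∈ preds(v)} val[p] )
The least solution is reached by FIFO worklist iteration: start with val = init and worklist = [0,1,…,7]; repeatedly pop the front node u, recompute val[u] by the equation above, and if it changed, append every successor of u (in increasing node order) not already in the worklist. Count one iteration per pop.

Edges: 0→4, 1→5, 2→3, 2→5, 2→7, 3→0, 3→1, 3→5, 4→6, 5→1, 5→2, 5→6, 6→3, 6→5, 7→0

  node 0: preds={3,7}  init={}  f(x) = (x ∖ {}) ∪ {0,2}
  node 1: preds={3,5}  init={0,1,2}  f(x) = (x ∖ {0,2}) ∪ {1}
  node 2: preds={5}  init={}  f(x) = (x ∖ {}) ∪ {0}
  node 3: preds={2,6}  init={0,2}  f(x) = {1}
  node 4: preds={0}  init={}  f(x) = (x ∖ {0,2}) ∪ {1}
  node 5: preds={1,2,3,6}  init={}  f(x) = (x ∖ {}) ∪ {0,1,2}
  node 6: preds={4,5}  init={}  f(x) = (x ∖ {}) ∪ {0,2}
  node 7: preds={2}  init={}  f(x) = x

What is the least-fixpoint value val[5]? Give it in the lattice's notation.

Iteration log — 16 steps:
  step 1. node 0  ⊔preds={0,2}  new={0,2}  old={}  +wl: 
  step 2. node 1  ⊔preds={0,2}  new={0,1,2}  stable
  step 3. node 2  ⊔preds={}  new={0}  old={}  +wl: 
  step 4. node 3  ⊔preds={0}  new={0,1,2}  old={0,2}  +wl: 0,1
  step 5. node 4  ⊔preds={0,2}  new={1}  old={}  +wl: 
  step 6. node 5  ⊔preds={0,1,2}  new={0,1,2}  old={}  +wl: 2
  step 7. node 6  ⊔preds={0,1,2}  new={0,1,2}  old={}  +wl: 3,5
  step 8. node 7  ⊔preds={0}  new={0}  old={}  +wl: 
  step 9. node 0  ⊔preds={0,1,2}  new={0,1,2}  old={0,2}  +wl: 4
  step 10. node 1  ⊔preds={0,1,2}  new={0,1,2}  stable
  step 11. node 2  ⊔preds={0,1,2}  new={0,1,2}  old={0}  +wl: 7
  step 12. node 3  ⊔preds={0,1,2}  new={0,1,2}  stable
  step 13. node 5  ⊔preds={0,1,2}  new={0,1,2}  stable
  step 14. node 4  ⊔preds={0,1,2}  new={1}  stable
  step 15. node 7  ⊔preds={0,1,2}  new={0,1,2}  old={0}  +wl: 0
  step 16. node 0  ⊔preds={0,1,2}  new={0,1,2}  stable

Least fixpoint reached:
  node 0: {0,1,2}
  node 1: {0,1,2}
  node 2: {0,1,2}
  node 3: {0,1,2}
  node 4: {1}
  node 5: {0,1,2}
  node 6: {0,1,2}
  node 7: {0,1,2}

{0,1,2}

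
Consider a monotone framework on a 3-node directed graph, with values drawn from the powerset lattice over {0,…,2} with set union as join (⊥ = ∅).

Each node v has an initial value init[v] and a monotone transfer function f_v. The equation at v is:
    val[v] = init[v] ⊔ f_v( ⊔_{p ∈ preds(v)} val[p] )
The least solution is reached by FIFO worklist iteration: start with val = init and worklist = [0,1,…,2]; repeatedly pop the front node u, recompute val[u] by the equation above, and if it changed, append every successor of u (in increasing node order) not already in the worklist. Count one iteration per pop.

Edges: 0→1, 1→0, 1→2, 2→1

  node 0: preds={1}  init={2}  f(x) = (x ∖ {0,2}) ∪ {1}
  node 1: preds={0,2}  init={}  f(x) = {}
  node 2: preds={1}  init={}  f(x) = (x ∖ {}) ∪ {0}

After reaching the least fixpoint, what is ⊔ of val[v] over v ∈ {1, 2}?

Worklist (4 pops):
  #1 pop 0: in={} → {1,2} (was {2}); enqueue []
  #2 pop 1: in={1,2} → {} (no change)
  #3 pop 2: in={} → {0} (was {}); enqueue [1]
  #4 pop 1: in={0,1,2} → {} (no change)

Fixpoint:
  val[0] = {1,2}
  val[1] = {}
  val[2] = {0}

{0}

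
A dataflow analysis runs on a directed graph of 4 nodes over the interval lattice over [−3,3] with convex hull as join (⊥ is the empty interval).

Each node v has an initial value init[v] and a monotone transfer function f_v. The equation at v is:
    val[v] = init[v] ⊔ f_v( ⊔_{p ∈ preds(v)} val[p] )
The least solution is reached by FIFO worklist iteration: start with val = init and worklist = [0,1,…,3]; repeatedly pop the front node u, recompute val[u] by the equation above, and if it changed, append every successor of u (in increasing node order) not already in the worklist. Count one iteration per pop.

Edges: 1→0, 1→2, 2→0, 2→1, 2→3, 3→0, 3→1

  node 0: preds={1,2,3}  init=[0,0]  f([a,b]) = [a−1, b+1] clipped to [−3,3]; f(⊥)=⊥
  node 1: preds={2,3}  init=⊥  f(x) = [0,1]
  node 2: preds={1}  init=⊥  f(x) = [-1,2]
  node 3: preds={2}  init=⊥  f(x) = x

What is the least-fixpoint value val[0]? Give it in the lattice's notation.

Iteration log — 6 steps:
  step 1. node 0  ⊔preds=⊥  new=[0,0]  stable
  step 2. node 1  ⊔preds=⊥  new=[0,1]  old=⊥  +wl: 0
  step 3. node 2  ⊔preds=[0,1]  new=[-1,2]  old=⊥  +wl: 1
  step 4. node 3  ⊔preds=[-1,2]  new=[-1,2]  old=⊥  +wl: 
  step 5. node 0  ⊔preds=[-1,2]  new=[-2,3]  old=[0,0]  +wl: 
  step 6. node 1  ⊔preds=[-1,2]  new=[0,1]  stable

Least fixpoint reached:
  node 0: [-2,3]
  node 1: [0,1]
  node 2: [-1,2]
  node 3: [-1,2]

[-2,3]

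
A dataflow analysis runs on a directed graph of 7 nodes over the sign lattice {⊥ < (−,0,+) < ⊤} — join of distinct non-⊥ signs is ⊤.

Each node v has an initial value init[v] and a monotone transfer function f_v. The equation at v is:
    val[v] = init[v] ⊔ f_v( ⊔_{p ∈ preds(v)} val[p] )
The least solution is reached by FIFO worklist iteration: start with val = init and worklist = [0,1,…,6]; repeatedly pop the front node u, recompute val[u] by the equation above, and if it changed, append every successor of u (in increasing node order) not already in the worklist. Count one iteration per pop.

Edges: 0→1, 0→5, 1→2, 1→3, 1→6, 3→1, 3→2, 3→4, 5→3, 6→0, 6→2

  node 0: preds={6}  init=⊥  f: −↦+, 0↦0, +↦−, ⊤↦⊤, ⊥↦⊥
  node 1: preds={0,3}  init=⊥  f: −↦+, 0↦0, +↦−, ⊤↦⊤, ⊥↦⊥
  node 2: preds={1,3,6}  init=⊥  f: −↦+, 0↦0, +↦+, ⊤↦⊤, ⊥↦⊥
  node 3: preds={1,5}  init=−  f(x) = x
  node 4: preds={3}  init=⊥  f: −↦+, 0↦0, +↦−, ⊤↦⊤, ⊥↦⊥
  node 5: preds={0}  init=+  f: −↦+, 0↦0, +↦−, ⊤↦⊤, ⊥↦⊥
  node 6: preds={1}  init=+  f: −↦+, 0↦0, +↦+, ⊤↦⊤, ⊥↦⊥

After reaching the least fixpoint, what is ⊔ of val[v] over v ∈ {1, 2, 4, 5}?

⊤

Worklist (16 pops):
  #1 pop 0: in=+ → − (was ⊥); enqueue []
  #2 pop 1: in=− → + (was ⊥); enqueue []
  #3 pop 2: in=⊤ → ⊤ (was ⊥); enqueue []
  #4 pop 3: in=+ → ⊤ (was −); enqueue [1,2]
  #5 pop 4: in=⊤ → ⊤ (was ⊥); enqueue []
  #6 pop 5: in=− → + (no change)
  #7 pop 6: in=+ → + (no change)
  #8 pop 1: in=⊤ → ⊤ (was +); enqueue [3,6]
  #9 pop 2: in=⊤ → ⊤ (no change)
  #10 pop 3: in=⊤ → ⊤ (no change)
  #11 pop 6: in=⊤ → ⊤ (was +); enqueue [0,2]
  #12 pop 0: in=⊤ → ⊤ (was −); enqueue [1,5]
  #13 pop 2: in=⊤ → ⊤ (no change)
  #14 pop 1: in=⊤ → ⊤ (no change)
  #15 pop 5: in=⊤ → ⊤ (was +); enqueue [3]
  #16 pop 3: in=⊤ → ⊤ (no change)

Fixpoint:
  val[0] = ⊤
  val[1] = ⊤
  val[2] = ⊤
  val[3] = ⊤
  val[4] = ⊤
  val[5] = ⊤
  val[6] = ⊤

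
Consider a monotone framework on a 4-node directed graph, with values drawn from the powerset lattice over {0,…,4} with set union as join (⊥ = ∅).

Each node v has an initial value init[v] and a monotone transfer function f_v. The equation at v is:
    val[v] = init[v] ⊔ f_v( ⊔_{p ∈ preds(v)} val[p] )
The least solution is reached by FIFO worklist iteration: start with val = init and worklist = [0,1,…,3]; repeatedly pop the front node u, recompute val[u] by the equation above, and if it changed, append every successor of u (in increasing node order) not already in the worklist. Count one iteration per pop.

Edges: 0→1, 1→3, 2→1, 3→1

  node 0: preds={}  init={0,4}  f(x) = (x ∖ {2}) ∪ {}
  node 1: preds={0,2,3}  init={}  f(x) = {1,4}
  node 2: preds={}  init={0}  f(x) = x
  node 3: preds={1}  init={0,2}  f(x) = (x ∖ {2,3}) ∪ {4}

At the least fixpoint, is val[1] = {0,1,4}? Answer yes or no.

no

Worklist (5 pops):
  #1 pop 0: in={} → {0,4} (no change)
  #2 pop 1: in={0,2,4} → {1,4} (was {}); enqueue []
  #3 pop 2: in={} → {0} (no change)
  #4 pop 3: in={1,4} → {0,1,2,4} (was {0,2}); enqueue [1]
  #5 pop 1: in={0,1,2,4} → {1,4} (no change)

Fixpoint:
  val[0] = {0,4}
  val[1] = {1,4}
  val[2] = {0}
  val[3] = {0,1,2,4}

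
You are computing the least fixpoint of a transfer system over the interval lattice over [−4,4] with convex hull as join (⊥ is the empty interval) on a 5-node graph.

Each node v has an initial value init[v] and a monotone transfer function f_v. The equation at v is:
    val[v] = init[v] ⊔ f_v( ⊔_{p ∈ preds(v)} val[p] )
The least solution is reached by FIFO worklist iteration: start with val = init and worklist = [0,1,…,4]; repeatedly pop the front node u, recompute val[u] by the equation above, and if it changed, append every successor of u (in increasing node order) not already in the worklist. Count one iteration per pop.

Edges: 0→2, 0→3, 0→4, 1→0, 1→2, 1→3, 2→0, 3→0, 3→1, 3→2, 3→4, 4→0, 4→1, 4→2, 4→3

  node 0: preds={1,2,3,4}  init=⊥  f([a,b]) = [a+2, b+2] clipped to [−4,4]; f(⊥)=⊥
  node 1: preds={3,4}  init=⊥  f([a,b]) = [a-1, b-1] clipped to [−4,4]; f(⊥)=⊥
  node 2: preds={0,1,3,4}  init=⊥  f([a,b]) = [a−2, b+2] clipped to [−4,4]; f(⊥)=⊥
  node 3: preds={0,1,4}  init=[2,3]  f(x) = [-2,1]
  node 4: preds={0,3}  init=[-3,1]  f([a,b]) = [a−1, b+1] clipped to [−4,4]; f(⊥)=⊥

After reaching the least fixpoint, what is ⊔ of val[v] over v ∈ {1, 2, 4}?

Iteration log — 11 steps:
  step 1. node 0  ⊔preds=[-3,3]  new=[-1,4]  old=⊥  +wl: 
  step 2. node 1  ⊔preds=[-3,3]  new=[-4,2]  old=⊥  +wl: 0
  step 3. node 2  ⊔preds=[-4,4]  new=[-4,4]  old=⊥  +wl: 
  step 4. node 3  ⊔preds=[-4,4]  new=[-2,3]  old=[2,3]  +wl: 1,2
  step 5. node 4  ⊔preds=[-2,4]  new=[-3,4]  old=[-3,1]  +wl: 3
  step 6. node 0  ⊔preds=[-4,4]  new=[-2,4]  old=[-1,4]  +wl: 4
  step 7. node 1  ⊔preds=[-3,4]  new=[-4,3]  old=[-4,2]  +wl: 0
  step 8. node 2  ⊔preds=[-4,4]  new=[-4,4]  stable
  step 9. node 3  ⊔preds=[-4,4]  new=[-2,3]  stable
  step 10. node 4  ⊔preds=[-2,4]  new=[-3,4]  stable
  step 11. node 0  ⊔preds=[-4,4]  new=[-2,4]  stable

Least fixpoint reached:
  node 0: [-2,4]
  node 1: [-4,3]
  node 2: [-4,4]
  node 3: [-2,3]
  node 4: [-3,4]

[-4,4]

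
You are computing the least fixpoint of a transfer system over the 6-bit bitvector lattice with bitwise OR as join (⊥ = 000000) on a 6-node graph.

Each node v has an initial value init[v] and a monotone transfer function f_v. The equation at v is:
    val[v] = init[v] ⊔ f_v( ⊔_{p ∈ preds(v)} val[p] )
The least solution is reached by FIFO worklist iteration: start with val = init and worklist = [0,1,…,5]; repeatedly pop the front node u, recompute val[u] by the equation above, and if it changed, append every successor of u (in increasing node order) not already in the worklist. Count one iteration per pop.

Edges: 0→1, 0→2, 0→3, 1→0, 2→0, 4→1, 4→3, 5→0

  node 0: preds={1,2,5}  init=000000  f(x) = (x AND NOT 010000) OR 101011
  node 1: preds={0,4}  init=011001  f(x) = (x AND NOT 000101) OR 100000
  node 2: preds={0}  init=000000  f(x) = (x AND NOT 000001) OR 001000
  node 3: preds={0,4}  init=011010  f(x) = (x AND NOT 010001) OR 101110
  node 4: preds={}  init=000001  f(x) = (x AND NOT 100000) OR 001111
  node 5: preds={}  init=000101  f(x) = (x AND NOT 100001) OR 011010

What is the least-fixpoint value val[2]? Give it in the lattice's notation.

101110

Worklist (9 pops):
  #1 pop 0: in=011101 → 101111 (was 000000); enqueue []
  #2 pop 1: in=101111 → 111011 (was 011001); enqueue [0]
  #3 pop 2: in=101111 → 101110 (was 000000); enqueue []
  #4 pop 3: in=101111 → 111110 (was 011010); enqueue []
  #5 pop 4: in=000000 → 001111 (was 000001); enqueue [1,3]
  #6 pop 5: in=000000 → 011111 (was 000101); enqueue []
  #7 pop 0: in=111111 → 101111 (no change)
  #8 pop 1: in=101111 → 111011 (no change)
  #9 pop 3: in=101111 → 111110 (no change)

Fixpoint:
  val[0] = 101111
  val[1] = 111011
  val[2] = 101110
  val[3] = 111110
  val[4] = 001111
  val[5] = 011111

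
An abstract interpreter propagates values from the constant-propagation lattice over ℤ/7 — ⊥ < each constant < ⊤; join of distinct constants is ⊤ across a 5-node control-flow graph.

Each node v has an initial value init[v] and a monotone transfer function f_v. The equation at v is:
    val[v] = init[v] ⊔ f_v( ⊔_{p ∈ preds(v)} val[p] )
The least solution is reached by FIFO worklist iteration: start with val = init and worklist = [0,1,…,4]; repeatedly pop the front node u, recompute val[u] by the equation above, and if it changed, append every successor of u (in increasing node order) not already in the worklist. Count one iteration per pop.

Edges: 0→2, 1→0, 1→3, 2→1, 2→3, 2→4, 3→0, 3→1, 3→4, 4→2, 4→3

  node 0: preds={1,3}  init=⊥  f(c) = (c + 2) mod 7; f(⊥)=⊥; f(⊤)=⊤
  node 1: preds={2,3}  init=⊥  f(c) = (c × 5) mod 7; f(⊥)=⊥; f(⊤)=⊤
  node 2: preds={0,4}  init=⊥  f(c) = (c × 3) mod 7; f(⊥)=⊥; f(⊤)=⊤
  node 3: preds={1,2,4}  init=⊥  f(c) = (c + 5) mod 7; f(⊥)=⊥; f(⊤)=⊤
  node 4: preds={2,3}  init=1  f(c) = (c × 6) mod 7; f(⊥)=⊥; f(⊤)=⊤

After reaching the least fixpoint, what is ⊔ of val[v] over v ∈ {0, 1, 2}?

Worklist (11 pops):
  #1 pop 0: in=⊥ → ⊥ (no change)
  #2 pop 1: in=⊥ → ⊥ (no change)
  #3 pop 2: in=1 → 3 (was ⊥); enqueue [1]
  #4 pop 3: in=⊤ → ⊤ (was ⊥); enqueue [0]
  #5 pop 4: in=⊤ → ⊤ (was 1); enqueue [2,3]
  #6 pop 1: in=⊤ → ⊤ (was ⊥); enqueue []
  #7 pop 0: in=⊤ → ⊤ (was ⊥); enqueue []
  #8 pop 2: in=⊤ → ⊤ (was 3); enqueue [1,4]
  #9 pop 3: in=⊤ → ⊤ (no change)
  #10 pop 1: in=⊤ → ⊤ (no change)
  #11 pop 4: in=⊤ → ⊤ (no change)

Fixpoint:
  val[0] = ⊤
  val[1] = ⊤
  val[2] = ⊤
  val[3] = ⊤
  val[4] = ⊤

⊤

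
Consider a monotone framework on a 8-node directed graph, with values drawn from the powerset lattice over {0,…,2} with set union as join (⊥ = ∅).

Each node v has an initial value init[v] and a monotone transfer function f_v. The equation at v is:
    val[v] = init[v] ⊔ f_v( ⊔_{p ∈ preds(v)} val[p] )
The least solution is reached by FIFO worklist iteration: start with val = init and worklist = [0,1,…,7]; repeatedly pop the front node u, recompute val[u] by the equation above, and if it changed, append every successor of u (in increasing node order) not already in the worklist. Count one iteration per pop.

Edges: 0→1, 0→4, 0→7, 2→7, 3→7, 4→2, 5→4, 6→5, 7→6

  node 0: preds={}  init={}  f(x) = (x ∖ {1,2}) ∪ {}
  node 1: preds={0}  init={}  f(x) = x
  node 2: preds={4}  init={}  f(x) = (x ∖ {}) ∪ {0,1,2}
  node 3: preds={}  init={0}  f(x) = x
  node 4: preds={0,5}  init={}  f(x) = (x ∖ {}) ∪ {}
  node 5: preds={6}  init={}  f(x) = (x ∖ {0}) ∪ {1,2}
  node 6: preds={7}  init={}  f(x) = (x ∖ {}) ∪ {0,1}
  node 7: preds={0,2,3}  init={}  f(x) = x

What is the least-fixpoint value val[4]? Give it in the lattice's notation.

{1,2}

Trace (13 dequeues):
  [1] u=0 | in {} | out {} | ==
  [2] u=1 | in {} | out {} | ==
  [3] u=2 | in {} | out {0,1,2} | prev {} | push {}
  [4] u=3 | in {} | out {0} | ==
  [5] u=4 | in {} | out {} | ==
  [6] u=5 | in {} | out {1,2} | prev {} | push {4}
  [7] u=6 | in {} | out {0,1} | prev {} | push {5}
  [8] u=7 | in {0,1,2} | out {0,1,2} | prev {} | push {6}
  [9] u=4 | in {1,2} | out {1,2} | prev {} | push {2}
  [10] u=5 | in {0,1} | out {1,2} | ==
  [11] u=6 | in {0,1,2} | out {0,1,2} | prev {0,1} | push {5}
  [12] u=2 | in {1,2} | out {0,1,2} | ==
  [13] u=5 | in {0,1,2} | out {1,2} | ==

Converged values:
  [0] {}
  [1] {}
  [2] {0,1,2}
  [3] {0}
  [4] {1,2}
  [5] {1,2}
  [6] {0,1,2}
  [7] {0,1,2}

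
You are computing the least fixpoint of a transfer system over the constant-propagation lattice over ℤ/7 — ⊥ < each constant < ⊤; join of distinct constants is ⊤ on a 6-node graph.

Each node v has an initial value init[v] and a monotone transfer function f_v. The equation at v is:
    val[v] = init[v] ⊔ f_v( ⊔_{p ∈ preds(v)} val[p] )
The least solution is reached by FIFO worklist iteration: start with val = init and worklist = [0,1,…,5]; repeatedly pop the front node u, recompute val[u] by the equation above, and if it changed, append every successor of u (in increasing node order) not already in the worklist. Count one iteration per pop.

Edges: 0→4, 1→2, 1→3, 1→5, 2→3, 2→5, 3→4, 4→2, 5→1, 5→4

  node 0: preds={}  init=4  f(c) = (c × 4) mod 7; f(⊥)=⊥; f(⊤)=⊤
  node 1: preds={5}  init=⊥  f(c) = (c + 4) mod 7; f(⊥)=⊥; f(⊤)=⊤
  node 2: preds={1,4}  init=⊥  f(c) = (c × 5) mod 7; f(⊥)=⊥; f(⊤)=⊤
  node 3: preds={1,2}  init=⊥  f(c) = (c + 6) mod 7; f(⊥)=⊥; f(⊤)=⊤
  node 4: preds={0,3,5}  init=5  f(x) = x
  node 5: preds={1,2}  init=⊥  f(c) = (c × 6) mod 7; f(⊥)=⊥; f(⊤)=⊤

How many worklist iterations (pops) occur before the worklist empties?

17

Trace (17 dequeues):
  [1] u=0 | in ⊥ | out 4 | ==
  [2] u=1 | in ⊥ | out ⊥ | ==
  [3] u=2 | in 5 | out 4 | prev ⊥ | push {}
  [4] u=3 | in 4 | out 3 | prev ⊥ | push {}
  [5] u=4 | in ⊤ | out ⊤ | prev 5 | push {2}
  [6] u=5 | in 4 | out 3 | prev ⊥ | push {1,4}
  [7] u=2 | in ⊤ | out ⊤ | prev 4 | push {3,5}
  [8] u=1 | in 3 | out 0 | prev ⊥ | push {2}
  [9] u=4 | in ⊤ | out ⊤ | ==
  [10] u=3 | in ⊤ | out ⊤ | prev 3 | push {4}
  [11] u=5 | in ⊤ | out ⊤ | prev 3 | push {1}
  [12] u=2 | in ⊤ | out ⊤ | ==
  [13] u=4 | in ⊤ | out ⊤ | ==
  [14] u=1 | in ⊤ | out ⊤ | prev 0 | push {2,3,5}
  [15] u=2 | in ⊤ | out ⊤ | ==
  [16] u=3 | in ⊤ | out ⊤ | ==
  [17] u=5 | in ⊤ | out ⊤ | ==

Converged values:
  [0] 4
  [1] ⊤
  [2] ⊤
  [3] ⊤
  [4] ⊤
  [5] ⊤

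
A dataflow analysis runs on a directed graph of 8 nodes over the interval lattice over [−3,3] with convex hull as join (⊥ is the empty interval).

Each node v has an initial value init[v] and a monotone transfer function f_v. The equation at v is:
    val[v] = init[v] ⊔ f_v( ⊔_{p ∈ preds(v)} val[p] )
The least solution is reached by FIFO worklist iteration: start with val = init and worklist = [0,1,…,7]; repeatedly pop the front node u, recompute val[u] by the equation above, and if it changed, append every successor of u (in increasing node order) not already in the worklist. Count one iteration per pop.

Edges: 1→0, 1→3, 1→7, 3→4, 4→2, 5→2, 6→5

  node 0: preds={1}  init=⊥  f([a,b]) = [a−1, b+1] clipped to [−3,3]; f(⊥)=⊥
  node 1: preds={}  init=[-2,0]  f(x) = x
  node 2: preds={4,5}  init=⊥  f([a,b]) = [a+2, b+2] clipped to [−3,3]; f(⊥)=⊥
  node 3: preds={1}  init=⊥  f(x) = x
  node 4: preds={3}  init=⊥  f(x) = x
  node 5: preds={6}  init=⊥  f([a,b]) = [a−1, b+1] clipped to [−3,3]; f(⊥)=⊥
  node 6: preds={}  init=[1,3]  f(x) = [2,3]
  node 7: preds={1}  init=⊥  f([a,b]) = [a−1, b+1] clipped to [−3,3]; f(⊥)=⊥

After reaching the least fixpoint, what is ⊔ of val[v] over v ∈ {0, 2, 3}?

[-3,3]

Trace (9 dequeues):
  [1] u=0 | in [-2,0] | out [-3,1] | prev ⊥ | push {}
  [2] u=1 | in ⊥ | out [-2,0] | ==
  [3] u=2 | in ⊥ | out ⊥ | ==
  [4] u=3 | in [-2,0] | out [-2,0] | prev ⊥ | push {}
  [5] u=4 | in [-2,0] | out [-2,0] | prev ⊥ | push {2}
  [6] u=5 | in [1,3] | out [0,3] | prev ⊥ | push {}
  [7] u=6 | in ⊥ | out [1,3] | ==
  [8] u=7 | in [-2,0] | out [-3,1] | prev ⊥ | push {}
  [9] u=2 | in [-2,3] | out [0,3] | prev ⊥ | push {}

Converged values:
  [0] [-3,1]
  [1] [-2,0]
  [2] [0,3]
  [3] [-2,0]
  [4] [-2,0]
  [5] [0,3]
  [6] [1,3]
  [7] [-3,1]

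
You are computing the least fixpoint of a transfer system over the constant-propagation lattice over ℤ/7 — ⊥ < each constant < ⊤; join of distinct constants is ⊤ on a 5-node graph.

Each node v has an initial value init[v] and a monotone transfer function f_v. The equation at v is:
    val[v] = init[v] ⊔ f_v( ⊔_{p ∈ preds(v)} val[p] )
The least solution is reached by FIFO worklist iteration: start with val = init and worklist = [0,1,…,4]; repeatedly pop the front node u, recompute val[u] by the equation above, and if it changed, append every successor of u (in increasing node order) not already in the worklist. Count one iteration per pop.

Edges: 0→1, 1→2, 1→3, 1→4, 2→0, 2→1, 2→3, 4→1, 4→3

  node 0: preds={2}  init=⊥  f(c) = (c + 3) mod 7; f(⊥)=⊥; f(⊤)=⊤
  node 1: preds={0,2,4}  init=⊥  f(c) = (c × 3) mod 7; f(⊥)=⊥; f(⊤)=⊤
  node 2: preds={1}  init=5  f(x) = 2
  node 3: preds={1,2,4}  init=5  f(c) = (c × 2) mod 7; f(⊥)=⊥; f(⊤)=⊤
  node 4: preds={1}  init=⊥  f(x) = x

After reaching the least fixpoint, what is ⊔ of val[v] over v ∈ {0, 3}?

Iteration log — 8 steps:
  step 1. node 0  ⊔preds=5  new=1  old=⊥  +wl: 
  step 2. node 1  ⊔preds=⊤  new=⊤  old=⊥  +wl: 
  step 3. node 2  ⊔preds=⊤  new=⊤  old=5  +wl: 0,1
  step 4. node 3  ⊔preds=⊤  new=⊤  old=5  +wl: 
  step 5. node 4  ⊔preds=⊤  new=⊤  old=⊥  +wl: 3
  step 6. node 0  ⊔preds=⊤  new=⊤  old=1  +wl: 
  step 7. node 1  ⊔preds=⊤  new=⊤  stable
  step 8. node 3  ⊔preds=⊤  new=⊤  stable

Least fixpoint reached:
  node 0: ⊤
  node 1: ⊤
  node 2: ⊤
  node 3: ⊤
  node 4: ⊤

⊤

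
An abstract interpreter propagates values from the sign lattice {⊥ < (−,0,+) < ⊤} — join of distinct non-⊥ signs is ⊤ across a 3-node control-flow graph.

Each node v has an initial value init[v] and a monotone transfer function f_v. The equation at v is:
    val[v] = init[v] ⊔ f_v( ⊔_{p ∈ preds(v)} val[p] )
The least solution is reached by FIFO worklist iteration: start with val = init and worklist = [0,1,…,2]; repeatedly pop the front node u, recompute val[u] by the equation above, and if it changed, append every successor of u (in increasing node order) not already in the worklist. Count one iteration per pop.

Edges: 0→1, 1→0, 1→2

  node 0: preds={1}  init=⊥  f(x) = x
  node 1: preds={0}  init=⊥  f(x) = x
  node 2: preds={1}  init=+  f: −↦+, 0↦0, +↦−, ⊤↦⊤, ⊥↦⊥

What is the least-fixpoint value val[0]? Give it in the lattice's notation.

Iteration log — 3 steps:
  step 1. node 0  ⊔preds=⊥  new=⊥  stable
  step 2. node 1  ⊔preds=⊥  new=⊥  stable
  step 3. node 2  ⊔preds=⊥  new=+  stable

Least fixpoint reached:
  node 0: ⊥
  node 1: ⊥
  node 2: +

⊥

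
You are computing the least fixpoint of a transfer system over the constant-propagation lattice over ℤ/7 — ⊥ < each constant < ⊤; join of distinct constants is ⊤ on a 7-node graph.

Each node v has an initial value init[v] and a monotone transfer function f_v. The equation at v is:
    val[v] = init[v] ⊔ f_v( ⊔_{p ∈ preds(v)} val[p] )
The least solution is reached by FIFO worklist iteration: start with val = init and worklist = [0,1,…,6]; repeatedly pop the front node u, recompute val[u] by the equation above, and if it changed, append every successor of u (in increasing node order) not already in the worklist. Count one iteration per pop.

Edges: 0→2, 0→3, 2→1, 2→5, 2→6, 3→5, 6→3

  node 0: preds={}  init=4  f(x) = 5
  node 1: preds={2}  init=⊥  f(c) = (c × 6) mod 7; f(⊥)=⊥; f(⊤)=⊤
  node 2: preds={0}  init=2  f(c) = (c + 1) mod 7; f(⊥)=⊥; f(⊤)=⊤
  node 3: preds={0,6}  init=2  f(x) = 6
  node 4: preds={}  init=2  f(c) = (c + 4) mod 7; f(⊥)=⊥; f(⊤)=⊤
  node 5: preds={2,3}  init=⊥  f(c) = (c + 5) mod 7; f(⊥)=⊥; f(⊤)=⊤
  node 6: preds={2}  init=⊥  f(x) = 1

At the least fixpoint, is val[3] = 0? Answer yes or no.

no

Worklist (9 pops):
  #1 pop 0: in=⊥ → ⊤ (was 4); enqueue []
  #2 pop 1: in=2 → 5 (was ⊥); enqueue []
  #3 pop 2: in=⊤ → ⊤ (was 2); enqueue [1]
  #4 pop 3: in=⊤ → ⊤ (was 2); enqueue []
  #5 pop 4: in=⊥ → 2 (no change)
  #6 pop 5: in=⊤ → ⊤ (was ⊥); enqueue []
  #7 pop 6: in=⊤ → 1 (was ⊥); enqueue [3]
  #8 pop 1: in=⊤ → ⊤ (was 5); enqueue []
  #9 pop 3: in=⊤ → ⊤ (no change)

Fixpoint:
  val[0] = ⊤
  val[1] = ⊤
  val[2] = ⊤
  val[3] = ⊤
  val[4] = 2
  val[5] = ⊤
  val[6] = 1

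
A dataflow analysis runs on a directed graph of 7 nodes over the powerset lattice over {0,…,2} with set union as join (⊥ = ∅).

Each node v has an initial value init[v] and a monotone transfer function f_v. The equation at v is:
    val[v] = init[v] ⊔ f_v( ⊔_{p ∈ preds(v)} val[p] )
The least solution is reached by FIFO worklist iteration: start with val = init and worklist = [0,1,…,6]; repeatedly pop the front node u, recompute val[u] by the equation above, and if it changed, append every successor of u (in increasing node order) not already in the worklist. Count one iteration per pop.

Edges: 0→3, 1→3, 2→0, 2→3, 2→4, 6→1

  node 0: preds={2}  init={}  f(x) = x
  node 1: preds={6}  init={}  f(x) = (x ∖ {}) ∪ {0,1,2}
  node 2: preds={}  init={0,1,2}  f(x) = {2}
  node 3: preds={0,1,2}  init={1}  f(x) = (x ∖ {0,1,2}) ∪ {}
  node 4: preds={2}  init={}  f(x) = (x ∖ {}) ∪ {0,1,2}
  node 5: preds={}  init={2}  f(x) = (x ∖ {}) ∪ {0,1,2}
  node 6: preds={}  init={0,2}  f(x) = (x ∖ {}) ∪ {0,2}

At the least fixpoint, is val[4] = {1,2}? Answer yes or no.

Iteration log — 7 steps:
  step 1. node 0  ⊔preds={0,1,2}  new={0,1,2}  old={}  +wl: 
  step 2. node 1  ⊔preds={0,2}  new={0,1,2}  old={}  +wl: 
  step 3. node 2  ⊔preds={}  new={0,1,2}  stable
  step 4. node 3  ⊔preds={0,1,2}  new={1}  stable
  step 5. node 4  ⊔preds={0,1,2}  new={0,1,2}  old={}  +wl: 
  step 6. node 5  ⊔preds={}  new={0,1,2}  old={2}  +wl: 
  step 7. node 6  ⊔preds={}  new={0,2}  stable

Least fixpoint reached:
  node 0: {0,1,2}
  node 1: {0,1,2}
  node 2: {0,1,2}
  node 3: {1}
  node 4: {0,1,2}
  node 5: {0,1,2}
  node 6: {0,2}

no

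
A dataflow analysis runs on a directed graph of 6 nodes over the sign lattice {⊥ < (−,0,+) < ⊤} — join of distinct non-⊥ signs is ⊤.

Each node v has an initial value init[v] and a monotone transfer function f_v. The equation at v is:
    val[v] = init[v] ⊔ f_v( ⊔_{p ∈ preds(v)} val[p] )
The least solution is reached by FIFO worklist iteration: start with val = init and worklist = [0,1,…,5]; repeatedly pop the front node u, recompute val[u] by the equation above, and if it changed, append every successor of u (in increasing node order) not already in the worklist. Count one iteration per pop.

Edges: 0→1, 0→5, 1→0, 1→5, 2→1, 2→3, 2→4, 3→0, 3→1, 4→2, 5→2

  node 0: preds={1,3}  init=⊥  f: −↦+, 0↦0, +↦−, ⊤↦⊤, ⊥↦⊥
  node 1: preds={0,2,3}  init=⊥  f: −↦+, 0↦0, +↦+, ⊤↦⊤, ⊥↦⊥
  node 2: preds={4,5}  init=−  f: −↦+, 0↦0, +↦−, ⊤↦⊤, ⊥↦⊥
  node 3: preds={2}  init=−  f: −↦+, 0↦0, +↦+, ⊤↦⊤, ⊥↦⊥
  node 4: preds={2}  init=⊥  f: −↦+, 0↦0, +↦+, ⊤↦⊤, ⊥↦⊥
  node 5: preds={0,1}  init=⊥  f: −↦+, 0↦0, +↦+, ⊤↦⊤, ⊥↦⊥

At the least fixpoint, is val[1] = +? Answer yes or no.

no

Trace (14 dequeues):
  [1] u=0 | in − | out + | prev ⊥ | push {}
  [2] u=1 | in ⊤ | out ⊤ | prev ⊥ | push {0}
  [3] u=2 | in ⊥ | out − | ==
  [4] u=3 | in − | out ⊤ | prev − | push {1}
  [5] u=4 | in − | out + | prev ⊥ | push {2}
  [6] u=5 | in ⊤ | out ⊤ | prev ⊥ | push {}
  [7] u=0 | in ⊤ | out ⊤ | prev + | push {5}
  [8] u=1 | in ⊤ | out ⊤ | ==
  [9] u=2 | in ⊤ | out ⊤ | prev − | push {1,3,4}
  [10] u=5 | in ⊤ | out ⊤ | ==
  [11] u=1 | in ⊤ | out ⊤ | ==
  [12] u=3 | in ⊤ | out ⊤ | ==
  [13] u=4 | in ⊤ | out ⊤ | prev + | push {2}
  [14] u=2 | in ⊤ | out ⊤ | ==

Converged values:
  [0] ⊤
  [1] ⊤
  [2] ⊤
  [3] ⊤
  [4] ⊤
  [5] ⊤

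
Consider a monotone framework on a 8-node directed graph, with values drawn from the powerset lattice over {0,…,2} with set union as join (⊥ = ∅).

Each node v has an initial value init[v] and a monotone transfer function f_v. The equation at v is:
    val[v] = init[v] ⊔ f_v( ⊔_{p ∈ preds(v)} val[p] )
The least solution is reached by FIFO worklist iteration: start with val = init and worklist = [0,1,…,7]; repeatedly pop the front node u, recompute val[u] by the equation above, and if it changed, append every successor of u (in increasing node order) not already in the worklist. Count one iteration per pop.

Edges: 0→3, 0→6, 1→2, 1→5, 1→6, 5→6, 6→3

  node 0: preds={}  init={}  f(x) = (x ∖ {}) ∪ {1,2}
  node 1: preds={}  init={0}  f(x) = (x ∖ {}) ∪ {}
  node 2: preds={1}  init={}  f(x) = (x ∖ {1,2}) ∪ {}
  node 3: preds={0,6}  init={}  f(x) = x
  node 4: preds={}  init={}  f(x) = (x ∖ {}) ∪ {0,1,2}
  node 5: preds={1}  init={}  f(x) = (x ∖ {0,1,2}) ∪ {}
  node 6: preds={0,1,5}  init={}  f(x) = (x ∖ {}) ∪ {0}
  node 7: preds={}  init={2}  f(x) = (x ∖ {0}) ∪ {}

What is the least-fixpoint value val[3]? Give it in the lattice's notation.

{0,1,2}

Trace (9 dequeues):
  [1] u=0 | in {} | out {1,2} | prev {} | push {}
  [2] u=1 | in {} | out {0} | ==
  [3] u=2 | in {0} | out {0} | prev {} | push {}
  [4] u=3 | in {1,2} | out {1,2} | prev {} | push {}
  [5] u=4 | in {} | out {0,1,2} | prev {} | push {}
  [6] u=5 | in {0} | out {} | ==
  [7] u=6 | in {0,1,2} | out {0,1,2} | prev {} | push {3}
  [8] u=7 | in {} | out {2} | ==
  [9] u=3 | in {0,1,2} | out {0,1,2} | prev {1,2} | push {}

Converged values:
  [0] {1,2}
  [1] {0}
  [2] {0}
  [3] {0,1,2}
  [4] {0,1,2}
  [5] {}
  [6] {0,1,2}
  [7] {2}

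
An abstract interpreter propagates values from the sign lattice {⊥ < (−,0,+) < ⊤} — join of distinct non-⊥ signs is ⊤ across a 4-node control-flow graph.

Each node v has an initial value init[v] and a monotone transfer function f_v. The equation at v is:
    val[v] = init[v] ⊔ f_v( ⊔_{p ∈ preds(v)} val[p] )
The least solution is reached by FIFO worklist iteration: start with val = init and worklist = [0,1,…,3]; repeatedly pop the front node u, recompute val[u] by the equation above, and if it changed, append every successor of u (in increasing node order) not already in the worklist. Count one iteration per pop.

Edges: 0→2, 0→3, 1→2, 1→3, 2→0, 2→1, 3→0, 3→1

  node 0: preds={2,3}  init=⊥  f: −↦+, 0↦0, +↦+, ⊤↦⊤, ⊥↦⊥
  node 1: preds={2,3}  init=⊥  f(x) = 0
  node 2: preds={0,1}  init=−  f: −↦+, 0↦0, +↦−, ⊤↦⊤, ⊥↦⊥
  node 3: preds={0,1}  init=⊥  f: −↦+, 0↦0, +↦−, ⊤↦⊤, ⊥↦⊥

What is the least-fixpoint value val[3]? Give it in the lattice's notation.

Worklist (8 pops):
  #1 pop 0: in=− → + (was ⊥); enqueue []
  #2 pop 1: in=− → 0 (was ⊥); enqueue []
  #3 pop 2: in=⊤ → ⊤ (was −); enqueue [0,1]
  #4 pop 3: in=⊤ → ⊤ (was ⊥); enqueue []
  #5 pop 0: in=⊤ → ⊤ (was +); enqueue [2,3]
  #6 pop 1: in=⊤ → 0 (no change)
  #7 pop 2: in=⊤ → ⊤ (no change)
  #8 pop 3: in=⊤ → ⊤ (no change)

Fixpoint:
  val[0] = ⊤
  val[1] = 0
  val[2] = ⊤
  val[3] = ⊤

⊤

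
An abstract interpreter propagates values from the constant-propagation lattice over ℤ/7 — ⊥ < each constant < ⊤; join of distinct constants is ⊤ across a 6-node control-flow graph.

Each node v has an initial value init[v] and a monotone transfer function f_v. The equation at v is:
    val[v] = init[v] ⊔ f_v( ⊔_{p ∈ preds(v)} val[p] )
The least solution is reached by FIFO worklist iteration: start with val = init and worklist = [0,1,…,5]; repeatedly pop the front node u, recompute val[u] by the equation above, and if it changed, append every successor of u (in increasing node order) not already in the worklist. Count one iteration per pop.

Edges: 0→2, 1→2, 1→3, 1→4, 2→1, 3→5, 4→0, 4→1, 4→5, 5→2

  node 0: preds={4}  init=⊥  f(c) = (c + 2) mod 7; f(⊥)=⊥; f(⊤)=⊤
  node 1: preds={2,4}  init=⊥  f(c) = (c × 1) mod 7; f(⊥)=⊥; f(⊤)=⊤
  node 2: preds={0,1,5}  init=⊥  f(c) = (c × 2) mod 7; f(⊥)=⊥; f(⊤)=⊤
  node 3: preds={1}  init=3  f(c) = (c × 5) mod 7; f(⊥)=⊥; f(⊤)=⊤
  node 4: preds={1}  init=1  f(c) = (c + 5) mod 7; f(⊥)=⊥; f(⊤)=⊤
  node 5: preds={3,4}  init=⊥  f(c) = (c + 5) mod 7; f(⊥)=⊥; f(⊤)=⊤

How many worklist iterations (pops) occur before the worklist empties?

Iteration log — 11 steps:
  step 1. node 0  ⊔preds=1  new=3  old=⊥  +wl: 
  step 2. node 1  ⊔preds=1  new=1  old=⊥  +wl: 
  step 3. node 2  ⊔preds=⊤  new=⊤  old=⊥  +wl: 1
  step 4. node 3  ⊔preds=1  new=⊤  old=3  +wl: 
  step 5. node 4  ⊔preds=1  new=⊤  old=1  +wl: 0
  step 6. node 5  ⊔preds=⊤  new=⊤  old=⊥  +wl: 2
  step 7. node 1  ⊔preds=⊤  new=⊤  old=1  +wl: 3,4
  step 8. node 0  ⊔preds=⊤  new=⊤  old=3  +wl: 
  step 9. node 2  ⊔preds=⊤  new=⊤  stable
  step 10. node 3  ⊔preds=⊤  new=⊤  stable
  step 11. node 4  ⊔preds=⊤  new=⊤  stable

Least fixpoint reached:
  node 0: ⊤
  node 1: ⊤
  node 2: ⊤
  node 3: ⊤
  node 4: ⊤
  node 5: ⊤

11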